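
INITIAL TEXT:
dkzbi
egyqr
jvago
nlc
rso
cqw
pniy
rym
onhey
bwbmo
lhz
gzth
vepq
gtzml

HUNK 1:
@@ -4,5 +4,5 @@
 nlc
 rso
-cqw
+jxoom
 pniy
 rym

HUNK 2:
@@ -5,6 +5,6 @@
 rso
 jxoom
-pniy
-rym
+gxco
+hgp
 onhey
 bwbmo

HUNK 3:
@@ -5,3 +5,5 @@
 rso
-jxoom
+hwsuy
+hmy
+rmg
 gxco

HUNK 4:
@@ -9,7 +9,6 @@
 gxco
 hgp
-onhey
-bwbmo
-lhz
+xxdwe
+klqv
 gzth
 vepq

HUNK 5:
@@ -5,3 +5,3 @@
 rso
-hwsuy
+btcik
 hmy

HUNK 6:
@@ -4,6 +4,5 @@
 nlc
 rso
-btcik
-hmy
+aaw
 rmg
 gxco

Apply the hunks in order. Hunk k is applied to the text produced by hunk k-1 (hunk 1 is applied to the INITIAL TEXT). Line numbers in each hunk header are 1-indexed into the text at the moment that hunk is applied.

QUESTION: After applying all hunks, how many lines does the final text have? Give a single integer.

Hunk 1: at line 4 remove [cqw] add [jxoom] -> 14 lines: dkzbi egyqr jvago nlc rso jxoom pniy rym onhey bwbmo lhz gzth vepq gtzml
Hunk 2: at line 5 remove [pniy,rym] add [gxco,hgp] -> 14 lines: dkzbi egyqr jvago nlc rso jxoom gxco hgp onhey bwbmo lhz gzth vepq gtzml
Hunk 3: at line 5 remove [jxoom] add [hwsuy,hmy,rmg] -> 16 lines: dkzbi egyqr jvago nlc rso hwsuy hmy rmg gxco hgp onhey bwbmo lhz gzth vepq gtzml
Hunk 4: at line 9 remove [onhey,bwbmo,lhz] add [xxdwe,klqv] -> 15 lines: dkzbi egyqr jvago nlc rso hwsuy hmy rmg gxco hgp xxdwe klqv gzth vepq gtzml
Hunk 5: at line 5 remove [hwsuy] add [btcik] -> 15 lines: dkzbi egyqr jvago nlc rso btcik hmy rmg gxco hgp xxdwe klqv gzth vepq gtzml
Hunk 6: at line 4 remove [btcik,hmy] add [aaw] -> 14 lines: dkzbi egyqr jvago nlc rso aaw rmg gxco hgp xxdwe klqv gzth vepq gtzml
Final line count: 14

Answer: 14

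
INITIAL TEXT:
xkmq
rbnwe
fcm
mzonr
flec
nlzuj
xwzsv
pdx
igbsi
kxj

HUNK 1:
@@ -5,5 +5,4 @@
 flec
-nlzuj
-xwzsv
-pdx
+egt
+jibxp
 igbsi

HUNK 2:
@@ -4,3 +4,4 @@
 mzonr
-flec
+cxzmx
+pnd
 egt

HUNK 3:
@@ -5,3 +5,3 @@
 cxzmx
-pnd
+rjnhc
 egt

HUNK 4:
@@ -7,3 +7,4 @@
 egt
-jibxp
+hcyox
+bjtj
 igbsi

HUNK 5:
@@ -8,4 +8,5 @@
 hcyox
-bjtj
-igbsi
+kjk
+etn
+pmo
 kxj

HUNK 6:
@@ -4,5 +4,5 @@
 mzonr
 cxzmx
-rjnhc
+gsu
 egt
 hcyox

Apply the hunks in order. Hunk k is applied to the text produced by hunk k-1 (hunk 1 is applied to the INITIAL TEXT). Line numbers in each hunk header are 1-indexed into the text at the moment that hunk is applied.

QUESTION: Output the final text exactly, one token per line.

Hunk 1: at line 5 remove [nlzuj,xwzsv,pdx] add [egt,jibxp] -> 9 lines: xkmq rbnwe fcm mzonr flec egt jibxp igbsi kxj
Hunk 2: at line 4 remove [flec] add [cxzmx,pnd] -> 10 lines: xkmq rbnwe fcm mzonr cxzmx pnd egt jibxp igbsi kxj
Hunk 3: at line 5 remove [pnd] add [rjnhc] -> 10 lines: xkmq rbnwe fcm mzonr cxzmx rjnhc egt jibxp igbsi kxj
Hunk 4: at line 7 remove [jibxp] add [hcyox,bjtj] -> 11 lines: xkmq rbnwe fcm mzonr cxzmx rjnhc egt hcyox bjtj igbsi kxj
Hunk 5: at line 8 remove [bjtj,igbsi] add [kjk,etn,pmo] -> 12 lines: xkmq rbnwe fcm mzonr cxzmx rjnhc egt hcyox kjk etn pmo kxj
Hunk 6: at line 4 remove [rjnhc] add [gsu] -> 12 lines: xkmq rbnwe fcm mzonr cxzmx gsu egt hcyox kjk etn pmo kxj

Answer: xkmq
rbnwe
fcm
mzonr
cxzmx
gsu
egt
hcyox
kjk
etn
pmo
kxj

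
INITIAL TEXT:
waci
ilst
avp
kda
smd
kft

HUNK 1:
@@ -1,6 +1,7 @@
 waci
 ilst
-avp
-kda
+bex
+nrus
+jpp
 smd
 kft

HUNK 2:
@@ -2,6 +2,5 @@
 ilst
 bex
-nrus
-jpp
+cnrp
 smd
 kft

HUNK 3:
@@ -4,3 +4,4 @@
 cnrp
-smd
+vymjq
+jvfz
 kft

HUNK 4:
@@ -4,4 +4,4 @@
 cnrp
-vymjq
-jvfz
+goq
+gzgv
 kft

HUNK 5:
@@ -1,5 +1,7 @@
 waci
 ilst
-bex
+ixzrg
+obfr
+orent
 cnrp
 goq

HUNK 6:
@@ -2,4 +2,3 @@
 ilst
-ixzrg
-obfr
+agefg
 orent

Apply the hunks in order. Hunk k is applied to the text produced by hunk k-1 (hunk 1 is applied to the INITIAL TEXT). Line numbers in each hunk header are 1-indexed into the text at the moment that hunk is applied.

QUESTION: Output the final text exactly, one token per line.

Answer: waci
ilst
agefg
orent
cnrp
goq
gzgv
kft

Derivation:
Hunk 1: at line 1 remove [avp,kda] add [bex,nrus,jpp] -> 7 lines: waci ilst bex nrus jpp smd kft
Hunk 2: at line 2 remove [nrus,jpp] add [cnrp] -> 6 lines: waci ilst bex cnrp smd kft
Hunk 3: at line 4 remove [smd] add [vymjq,jvfz] -> 7 lines: waci ilst bex cnrp vymjq jvfz kft
Hunk 4: at line 4 remove [vymjq,jvfz] add [goq,gzgv] -> 7 lines: waci ilst bex cnrp goq gzgv kft
Hunk 5: at line 1 remove [bex] add [ixzrg,obfr,orent] -> 9 lines: waci ilst ixzrg obfr orent cnrp goq gzgv kft
Hunk 6: at line 2 remove [ixzrg,obfr] add [agefg] -> 8 lines: waci ilst agefg orent cnrp goq gzgv kft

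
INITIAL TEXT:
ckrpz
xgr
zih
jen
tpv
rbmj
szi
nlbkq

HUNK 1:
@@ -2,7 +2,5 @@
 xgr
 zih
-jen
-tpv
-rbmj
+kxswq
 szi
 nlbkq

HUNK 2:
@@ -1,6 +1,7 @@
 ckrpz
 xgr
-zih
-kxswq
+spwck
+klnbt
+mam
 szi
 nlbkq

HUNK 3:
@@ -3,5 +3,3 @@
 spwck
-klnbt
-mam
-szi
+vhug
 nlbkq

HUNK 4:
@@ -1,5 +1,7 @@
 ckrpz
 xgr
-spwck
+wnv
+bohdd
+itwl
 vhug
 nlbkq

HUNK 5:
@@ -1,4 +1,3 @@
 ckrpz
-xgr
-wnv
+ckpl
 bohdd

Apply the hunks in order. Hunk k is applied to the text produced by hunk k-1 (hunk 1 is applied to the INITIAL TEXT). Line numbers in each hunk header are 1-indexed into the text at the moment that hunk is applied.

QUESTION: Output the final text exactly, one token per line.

Answer: ckrpz
ckpl
bohdd
itwl
vhug
nlbkq

Derivation:
Hunk 1: at line 2 remove [jen,tpv,rbmj] add [kxswq] -> 6 lines: ckrpz xgr zih kxswq szi nlbkq
Hunk 2: at line 1 remove [zih,kxswq] add [spwck,klnbt,mam] -> 7 lines: ckrpz xgr spwck klnbt mam szi nlbkq
Hunk 3: at line 3 remove [klnbt,mam,szi] add [vhug] -> 5 lines: ckrpz xgr spwck vhug nlbkq
Hunk 4: at line 1 remove [spwck] add [wnv,bohdd,itwl] -> 7 lines: ckrpz xgr wnv bohdd itwl vhug nlbkq
Hunk 5: at line 1 remove [xgr,wnv] add [ckpl] -> 6 lines: ckrpz ckpl bohdd itwl vhug nlbkq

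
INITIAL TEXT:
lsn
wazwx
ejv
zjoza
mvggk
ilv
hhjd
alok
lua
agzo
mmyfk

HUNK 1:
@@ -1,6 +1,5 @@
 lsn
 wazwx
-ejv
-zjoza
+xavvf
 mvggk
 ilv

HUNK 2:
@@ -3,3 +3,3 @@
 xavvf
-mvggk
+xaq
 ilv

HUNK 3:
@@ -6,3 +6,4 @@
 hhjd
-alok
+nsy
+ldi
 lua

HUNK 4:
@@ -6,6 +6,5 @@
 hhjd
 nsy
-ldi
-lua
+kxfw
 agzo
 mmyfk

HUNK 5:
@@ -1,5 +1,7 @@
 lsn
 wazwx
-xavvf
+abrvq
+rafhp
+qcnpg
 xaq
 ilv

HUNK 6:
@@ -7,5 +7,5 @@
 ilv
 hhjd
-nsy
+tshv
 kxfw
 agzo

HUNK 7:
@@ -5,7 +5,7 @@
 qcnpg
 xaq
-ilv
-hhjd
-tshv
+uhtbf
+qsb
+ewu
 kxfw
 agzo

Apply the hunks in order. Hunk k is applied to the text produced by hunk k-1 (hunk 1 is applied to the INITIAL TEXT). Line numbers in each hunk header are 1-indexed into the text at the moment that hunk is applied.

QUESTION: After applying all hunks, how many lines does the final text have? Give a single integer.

Answer: 12

Derivation:
Hunk 1: at line 1 remove [ejv,zjoza] add [xavvf] -> 10 lines: lsn wazwx xavvf mvggk ilv hhjd alok lua agzo mmyfk
Hunk 2: at line 3 remove [mvggk] add [xaq] -> 10 lines: lsn wazwx xavvf xaq ilv hhjd alok lua agzo mmyfk
Hunk 3: at line 6 remove [alok] add [nsy,ldi] -> 11 lines: lsn wazwx xavvf xaq ilv hhjd nsy ldi lua agzo mmyfk
Hunk 4: at line 6 remove [ldi,lua] add [kxfw] -> 10 lines: lsn wazwx xavvf xaq ilv hhjd nsy kxfw agzo mmyfk
Hunk 5: at line 1 remove [xavvf] add [abrvq,rafhp,qcnpg] -> 12 lines: lsn wazwx abrvq rafhp qcnpg xaq ilv hhjd nsy kxfw agzo mmyfk
Hunk 6: at line 7 remove [nsy] add [tshv] -> 12 lines: lsn wazwx abrvq rafhp qcnpg xaq ilv hhjd tshv kxfw agzo mmyfk
Hunk 7: at line 5 remove [ilv,hhjd,tshv] add [uhtbf,qsb,ewu] -> 12 lines: lsn wazwx abrvq rafhp qcnpg xaq uhtbf qsb ewu kxfw agzo mmyfk
Final line count: 12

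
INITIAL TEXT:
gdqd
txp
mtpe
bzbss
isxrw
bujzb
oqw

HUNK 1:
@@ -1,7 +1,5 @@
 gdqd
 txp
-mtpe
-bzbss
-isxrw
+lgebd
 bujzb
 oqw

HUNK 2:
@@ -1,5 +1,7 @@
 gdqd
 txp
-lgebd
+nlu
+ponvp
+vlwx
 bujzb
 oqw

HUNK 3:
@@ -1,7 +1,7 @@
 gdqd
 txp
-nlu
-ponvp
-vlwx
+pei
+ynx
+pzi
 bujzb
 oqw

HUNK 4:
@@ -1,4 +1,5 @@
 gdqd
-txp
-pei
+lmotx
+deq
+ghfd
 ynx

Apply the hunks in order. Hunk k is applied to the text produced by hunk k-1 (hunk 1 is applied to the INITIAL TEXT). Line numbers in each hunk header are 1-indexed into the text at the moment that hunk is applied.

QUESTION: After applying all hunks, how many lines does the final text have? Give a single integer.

Hunk 1: at line 1 remove [mtpe,bzbss,isxrw] add [lgebd] -> 5 lines: gdqd txp lgebd bujzb oqw
Hunk 2: at line 1 remove [lgebd] add [nlu,ponvp,vlwx] -> 7 lines: gdqd txp nlu ponvp vlwx bujzb oqw
Hunk 3: at line 1 remove [nlu,ponvp,vlwx] add [pei,ynx,pzi] -> 7 lines: gdqd txp pei ynx pzi bujzb oqw
Hunk 4: at line 1 remove [txp,pei] add [lmotx,deq,ghfd] -> 8 lines: gdqd lmotx deq ghfd ynx pzi bujzb oqw
Final line count: 8

Answer: 8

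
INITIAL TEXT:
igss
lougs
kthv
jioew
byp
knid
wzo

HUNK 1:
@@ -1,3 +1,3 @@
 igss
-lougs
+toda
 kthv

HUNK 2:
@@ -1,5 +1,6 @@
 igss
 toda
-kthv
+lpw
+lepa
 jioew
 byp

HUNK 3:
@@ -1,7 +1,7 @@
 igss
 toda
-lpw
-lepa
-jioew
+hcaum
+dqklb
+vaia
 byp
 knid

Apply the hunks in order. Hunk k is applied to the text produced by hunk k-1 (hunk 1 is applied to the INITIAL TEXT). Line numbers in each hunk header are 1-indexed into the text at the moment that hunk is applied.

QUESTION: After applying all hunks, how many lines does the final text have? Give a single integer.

Hunk 1: at line 1 remove [lougs] add [toda] -> 7 lines: igss toda kthv jioew byp knid wzo
Hunk 2: at line 1 remove [kthv] add [lpw,lepa] -> 8 lines: igss toda lpw lepa jioew byp knid wzo
Hunk 3: at line 1 remove [lpw,lepa,jioew] add [hcaum,dqklb,vaia] -> 8 lines: igss toda hcaum dqklb vaia byp knid wzo
Final line count: 8

Answer: 8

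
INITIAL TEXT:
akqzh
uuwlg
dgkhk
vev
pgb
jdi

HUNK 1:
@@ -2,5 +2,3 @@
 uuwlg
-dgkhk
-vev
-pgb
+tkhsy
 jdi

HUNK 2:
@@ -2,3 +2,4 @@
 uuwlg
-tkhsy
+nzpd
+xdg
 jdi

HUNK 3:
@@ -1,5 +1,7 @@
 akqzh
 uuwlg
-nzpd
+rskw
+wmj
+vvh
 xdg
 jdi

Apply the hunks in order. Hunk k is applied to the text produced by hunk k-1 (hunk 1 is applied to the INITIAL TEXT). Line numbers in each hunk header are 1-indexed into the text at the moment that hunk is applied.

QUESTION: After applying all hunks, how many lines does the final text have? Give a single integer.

Hunk 1: at line 2 remove [dgkhk,vev,pgb] add [tkhsy] -> 4 lines: akqzh uuwlg tkhsy jdi
Hunk 2: at line 2 remove [tkhsy] add [nzpd,xdg] -> 5 lines: akqzh uuwlg nzpd xdg jdi
Hunk 3: at line 1 remove [nzpd] add [rskw,wmj,vvh] -> 7 lines: akqzh uuwlg rskw wmj vvh xdg jdi
Final line count: 7

Answer: 7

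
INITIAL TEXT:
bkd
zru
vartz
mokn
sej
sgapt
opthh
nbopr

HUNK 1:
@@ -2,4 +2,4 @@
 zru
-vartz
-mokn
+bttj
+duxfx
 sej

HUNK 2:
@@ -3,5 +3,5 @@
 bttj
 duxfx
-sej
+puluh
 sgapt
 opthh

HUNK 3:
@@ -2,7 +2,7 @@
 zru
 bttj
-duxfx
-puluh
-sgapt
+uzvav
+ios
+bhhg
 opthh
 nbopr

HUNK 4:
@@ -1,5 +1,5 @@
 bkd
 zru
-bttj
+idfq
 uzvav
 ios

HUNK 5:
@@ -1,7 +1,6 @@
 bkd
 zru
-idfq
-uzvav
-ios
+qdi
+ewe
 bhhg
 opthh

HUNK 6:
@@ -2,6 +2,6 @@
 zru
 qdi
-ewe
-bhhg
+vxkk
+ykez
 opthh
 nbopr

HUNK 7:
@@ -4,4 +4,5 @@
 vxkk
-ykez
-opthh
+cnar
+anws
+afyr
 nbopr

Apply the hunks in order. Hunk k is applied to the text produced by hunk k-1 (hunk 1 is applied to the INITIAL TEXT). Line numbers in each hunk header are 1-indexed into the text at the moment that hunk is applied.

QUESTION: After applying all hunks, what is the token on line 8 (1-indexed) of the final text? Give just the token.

Hunk 1: at line 2 remove [vartz,mokn] add [bttj,duxfx] -> 8 lines: bkd zru bttj duxfx sej sgapt opthh nbopr
Hunk 2: at line 3 remove [sej] add [puluh] -> 8 lines: bkd zru bttj duxfx puluh sgapt opthh nbopr
Hunk 3: at line 2 remove [duxfx,puluh,sgapt] add [uzvav,ios,bhhg] -> 8 lines: bkd zru bttj uzvav ios bhhg opthh nbopr
Hunk 4: at line 1 remove [bttj] add [idfq] -> 8 lines: bkd zru idfq uzvav ios bhhg opthh nbopr
Hunk 5: at line 1 remove [idfq,uzvav,ios] add [qdi,ewe] -> 7 lines: bkd zru qdi ewe bhhg opthh nbopr
Hunk 6: at line 2 remove [ewe,bhhg] add [vxkk,ykez] -> 7 lines: bkd zru qdi vxkk ykez opthh nbopr
Hunk 7: at line 4 remove [ykez,opthh] add [cnar,anws,afyr] -> 8 lines: bkd zru qdi vxkk cnar anws afyr nbopr
Final line 8: nbopr

Answer: nbopr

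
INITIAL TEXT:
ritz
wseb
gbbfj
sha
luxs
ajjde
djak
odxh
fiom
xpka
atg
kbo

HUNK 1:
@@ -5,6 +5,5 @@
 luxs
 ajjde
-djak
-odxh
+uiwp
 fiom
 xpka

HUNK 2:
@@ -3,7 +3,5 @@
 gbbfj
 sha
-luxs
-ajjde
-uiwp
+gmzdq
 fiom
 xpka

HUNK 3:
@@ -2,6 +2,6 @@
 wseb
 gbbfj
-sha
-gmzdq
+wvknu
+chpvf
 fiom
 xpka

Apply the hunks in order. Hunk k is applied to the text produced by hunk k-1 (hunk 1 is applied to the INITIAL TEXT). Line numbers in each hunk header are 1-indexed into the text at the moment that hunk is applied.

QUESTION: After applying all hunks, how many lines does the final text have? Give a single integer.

Answer: 9

Derivation:
Hunk 1: at line 5 remove [djak,odxh] add [uiwp] -> 11 lines: ritz wseb gbbfj sha luxs ajjde uiwp fiom xpka atg kbo
Hunk 2: at line 3 remove [luxs,ajjde,uiwp] add [gmzdq] -> 9 lines: ritz wseb gbbfj sha gmzdq fiom xpka atg kbo
Hunk 3: at line 2 remove [sha,gmzdq] add [wvknu,chpvf] -> 9 lines: ritz wseb gbbfj wvknu chpvf fiom xpka atg kbo
Final line count: 9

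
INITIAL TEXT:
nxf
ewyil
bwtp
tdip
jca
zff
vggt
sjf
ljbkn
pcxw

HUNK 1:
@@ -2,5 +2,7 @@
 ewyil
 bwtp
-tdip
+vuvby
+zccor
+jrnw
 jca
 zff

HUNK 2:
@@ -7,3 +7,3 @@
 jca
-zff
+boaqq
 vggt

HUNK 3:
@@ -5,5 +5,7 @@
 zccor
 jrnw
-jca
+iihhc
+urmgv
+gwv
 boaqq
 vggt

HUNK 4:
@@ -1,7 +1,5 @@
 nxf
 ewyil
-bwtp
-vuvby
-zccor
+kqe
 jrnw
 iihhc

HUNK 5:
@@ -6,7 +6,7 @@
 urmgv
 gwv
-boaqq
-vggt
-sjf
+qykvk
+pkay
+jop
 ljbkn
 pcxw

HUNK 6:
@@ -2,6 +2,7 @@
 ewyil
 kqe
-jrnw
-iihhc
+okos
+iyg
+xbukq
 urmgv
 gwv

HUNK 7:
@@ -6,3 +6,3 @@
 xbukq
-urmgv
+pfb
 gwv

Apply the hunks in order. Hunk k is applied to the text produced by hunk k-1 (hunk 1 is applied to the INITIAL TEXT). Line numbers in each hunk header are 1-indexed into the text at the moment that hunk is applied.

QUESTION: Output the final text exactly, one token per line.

Answer: nxf
ewyil
kqe
okos
iyg
xbukq
pfb
gwv
qykvk
pkay
jop
ljbkn
pcxw

Derivation:
Hunk 1: at line 2 remove [tdip] add [vuvby,zccor,jrnw] -> 12 lines: nxf ewyil bwtp vuvby zccor jrnw jca zff vggt sjf ljbkn pcxw
Hunk 2: at line 7 remove [zff] add [boaqq] -> 12 lines: nxf ewyil bwtp vuvby zccor jrnw jca boaqq vggt sjf ljbkn pcxw
Hunk 3: at line 5 remove [jca] add [iihhc,urmgv,gwv] -> 14 lines: nxf ewyil bwtp vuvby zccor jrnw iihhc urmgv gwv boaqq vggt sjf ljbkn pcxw
Hunk 4: at line 1 remove [bwtp,vuvby,zccor] add [kqe] -> 12 lines: nxf ewyil kqe jrnw iihhc urmgv gwv boaqq vggt sjf ljbkn pcxw
Hunk 5: at line 6 remove [boaqq,vggt,sjf] add [qykvk,pkay,jop] -> 12 lines: nxf ewyil kqe jrnw iihhc urmgv gwv qykvk pkay jop ljbkn pcxw
Hunk 6: at line 2 remove [jrnw,iihhc] add [okos,iyg,xbukq] -> 13 lines: nxf ewyil kqe okos iyg xbukq urmgv gwv qykvk pkay jop ljbkn pcxw
Hunk 7: at line 6 remove [urmgv] add [pfb] -> 13 lines: nxf ewyil kqe okos iyg xbukq pfb gwv qykvk pkay jop ljbkn pcxw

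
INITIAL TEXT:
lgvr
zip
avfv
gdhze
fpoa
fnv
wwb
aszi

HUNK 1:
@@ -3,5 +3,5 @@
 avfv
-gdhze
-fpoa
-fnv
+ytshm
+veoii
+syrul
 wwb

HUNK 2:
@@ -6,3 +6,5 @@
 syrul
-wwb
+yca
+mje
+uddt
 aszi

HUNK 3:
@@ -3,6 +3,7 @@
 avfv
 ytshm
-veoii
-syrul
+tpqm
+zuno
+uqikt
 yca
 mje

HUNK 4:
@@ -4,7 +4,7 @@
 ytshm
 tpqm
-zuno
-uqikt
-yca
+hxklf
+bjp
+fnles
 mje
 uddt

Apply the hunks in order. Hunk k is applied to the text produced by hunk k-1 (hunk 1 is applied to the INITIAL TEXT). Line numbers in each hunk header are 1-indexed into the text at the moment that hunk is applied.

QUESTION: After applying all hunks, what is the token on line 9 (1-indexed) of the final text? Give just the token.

Answer: mje

Derivation:
Hunk 1: at line 3 remove [gdhze,fpoa,fnv] add [ytshm,veoii,syrul] -> 8 lines: lgvr zip avfv ytshm veoii syrul wwb aszi
Hunk 2: at line 6 remove [wwb] add [yca,mje,uddt] -> 10 lines: lgvr zip avfv ytshm veoii syrul yca mje uddt aszi
Hunk 3: at line 3 remove [veoii,syrul] add [tpqm,zuno,uqikt] -> 11 lines: lgvr zip avfv ytshm tpqm zuno uqikt yca mje uddt aszi
Hunk 4: at line 4 remove [zuno,uqikt,yca] add [hxklf,bjp,fnles] -> 11 lines: lgvr zip avfv ytshm tpqm hxklf bjp fnles mje uddt aszi
Final line 9: mje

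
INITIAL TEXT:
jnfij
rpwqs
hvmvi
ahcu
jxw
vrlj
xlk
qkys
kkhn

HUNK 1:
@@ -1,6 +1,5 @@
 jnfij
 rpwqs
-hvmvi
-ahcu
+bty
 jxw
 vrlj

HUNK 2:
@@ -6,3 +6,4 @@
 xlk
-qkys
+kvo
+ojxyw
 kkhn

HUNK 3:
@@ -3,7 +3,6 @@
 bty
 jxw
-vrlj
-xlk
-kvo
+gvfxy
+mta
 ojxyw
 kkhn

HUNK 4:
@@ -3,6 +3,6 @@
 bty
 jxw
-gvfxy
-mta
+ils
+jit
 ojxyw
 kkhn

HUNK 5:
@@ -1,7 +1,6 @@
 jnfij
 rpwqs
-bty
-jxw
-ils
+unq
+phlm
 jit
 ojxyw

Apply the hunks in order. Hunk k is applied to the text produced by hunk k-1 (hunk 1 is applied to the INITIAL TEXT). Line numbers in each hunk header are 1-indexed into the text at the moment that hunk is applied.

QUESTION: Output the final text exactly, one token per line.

Hunk 1: at line 1 remove [hvmvi,ahcu] add [bty] -> 8 lines: jnfij rpwqs bty jxw vrlj xlk qkys kkhn
Hunk 2: at line 6 remove [qkys] add [kvo,ojxyw] -> 9 lines: jnfij rpwqs bty jxw vrlj xlk kvo ojxyw kkhn
Hunk 3: at line 3 remove [vrlj,xlk,kvo] add [gvfxy,mta] -> 8 lines: jnfij rpwqs bty jxw gvfxy mta ojxyw kkhn
Hunk 4: at line 3 remove [gvfxy,mta] add [ils,jit] -> 8 lines: jnfij rpwqs bty jxw ils jit ojxyw kkhn
Hunk 5: at line 1 remove [bty,jxw,ils] add [unq,phlm] -> 7 lines: jnfij rpwqs unq phlm jit ojxyw kkhn

Answer: jnfij
rpwqs
unq
phlm
jit
ojxyw
kkhn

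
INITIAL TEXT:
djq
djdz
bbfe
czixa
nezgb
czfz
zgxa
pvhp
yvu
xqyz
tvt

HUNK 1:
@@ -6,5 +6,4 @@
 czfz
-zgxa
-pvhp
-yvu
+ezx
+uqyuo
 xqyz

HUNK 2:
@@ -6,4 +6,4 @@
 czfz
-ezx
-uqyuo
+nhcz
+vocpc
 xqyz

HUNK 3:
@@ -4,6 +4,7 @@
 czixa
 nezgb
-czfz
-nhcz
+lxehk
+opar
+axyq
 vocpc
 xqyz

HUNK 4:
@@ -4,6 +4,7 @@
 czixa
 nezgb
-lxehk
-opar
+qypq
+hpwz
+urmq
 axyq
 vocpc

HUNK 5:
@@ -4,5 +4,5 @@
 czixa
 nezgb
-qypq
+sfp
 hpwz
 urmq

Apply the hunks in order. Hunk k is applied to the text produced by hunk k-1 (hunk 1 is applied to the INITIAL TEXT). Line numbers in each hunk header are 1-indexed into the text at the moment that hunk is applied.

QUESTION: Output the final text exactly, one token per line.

Answer: djq
djdz
bbfe
czixa
nezgb
sfp
hpwz
urmq
axyq
vocpc
xqyz
tvt

Derivation:
Hunk 1: at line 6 remove [zgxa,pvhp,yvu] add [ezx,uqyuo] -> 10 lines: djq djdz bbfe czixa nezgb czfz ezx uqyuo xqyz tvt
Hunk 2: at line 6 remove [ezx,uqyuo] add [nhcz,vocpc] -> 10 lines: djq djdz bbfe czixa nezgb czfz nhcz vocpc xqyz tvt
Hunk 3: at line 4 remove [czfz,nhcz] add [lxehk,opar,axyq] -> 11 lines: djq djdz bbfe czixa nezgb lxehk opar axyq vocpc xqyz tvt
Hunk 4: at line 4 remove [lxehk,opar] add [qypq,hpwz,urmq] -> 12 lines: djq djdz bbfe czixa nezgb qypq hpwz urmq axyq vocpc xqyz tvt
Hunk 5: at line 4 remove [qypq] add [sfp] -> 12 lines: djq djdz bbfe czixa nezgb sfp hpwz urmq axyq vocpc xqyz tvt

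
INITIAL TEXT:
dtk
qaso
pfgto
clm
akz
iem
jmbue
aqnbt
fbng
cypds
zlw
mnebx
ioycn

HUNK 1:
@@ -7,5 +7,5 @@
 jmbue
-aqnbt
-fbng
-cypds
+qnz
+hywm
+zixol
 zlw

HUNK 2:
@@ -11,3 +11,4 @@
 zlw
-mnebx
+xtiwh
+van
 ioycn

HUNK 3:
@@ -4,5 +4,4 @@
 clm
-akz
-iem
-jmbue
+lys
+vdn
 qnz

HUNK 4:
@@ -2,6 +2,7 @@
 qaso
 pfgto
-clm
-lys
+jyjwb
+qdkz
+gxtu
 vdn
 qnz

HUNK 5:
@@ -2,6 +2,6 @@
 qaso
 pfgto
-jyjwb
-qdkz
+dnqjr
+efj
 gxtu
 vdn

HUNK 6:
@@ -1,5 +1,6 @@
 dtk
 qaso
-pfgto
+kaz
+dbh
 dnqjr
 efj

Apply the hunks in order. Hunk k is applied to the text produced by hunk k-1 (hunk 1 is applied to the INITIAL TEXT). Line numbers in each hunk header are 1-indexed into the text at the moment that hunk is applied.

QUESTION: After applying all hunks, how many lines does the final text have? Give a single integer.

Hunk 1: at line 7 remove [aqnbt,fbng,cypds] add [qnz,hywm,zixol] -> 13 lines: dtk qaso pfgto clm akz iem jmbue qnz hywm zixol zlw mnebx ioycn
Hunk 2: at line 11 remove [mnebx] add [xtiwh,van] -> 14 lines: dtk qaso pfgto clm akz iem jmbue qnz hywm zixol zlw xtiwh van ioycn
Hunk 3: at line 4 remove [akz,iem,jmbue] add [lys,vdn] -> 13 lines: dtk qaso pfgto clm lys vdn qnz hywm zixol zlw xtiwh van ioycn
Hunk 4: at line 2 remove [clm,lys] add [jyjwb,qdkz,gxtu] -> 14 lines: dtk qaso pfgto jyjwb qdkz gxtu vdn qnz hywm zixol zlw xtiwh van ioycn
Hunk 5: at line 2 remove [jyjwb,qdkz] add [dnqjr,efj] -> 14 lines: dtk qaso pfgto dnqjr efj gxtu vdn qnz hywm zixol zlw xtiwh van ioycn
Hunk 6: at line 1 remove [pfgto] add [kaz,dbh] -> 15 lines: dtk qaso kaz dbh dnqjr efj gxtu vdn qnz hywm zixol zlw xtiwh van ioycn
Final line count: 15

Answer: 15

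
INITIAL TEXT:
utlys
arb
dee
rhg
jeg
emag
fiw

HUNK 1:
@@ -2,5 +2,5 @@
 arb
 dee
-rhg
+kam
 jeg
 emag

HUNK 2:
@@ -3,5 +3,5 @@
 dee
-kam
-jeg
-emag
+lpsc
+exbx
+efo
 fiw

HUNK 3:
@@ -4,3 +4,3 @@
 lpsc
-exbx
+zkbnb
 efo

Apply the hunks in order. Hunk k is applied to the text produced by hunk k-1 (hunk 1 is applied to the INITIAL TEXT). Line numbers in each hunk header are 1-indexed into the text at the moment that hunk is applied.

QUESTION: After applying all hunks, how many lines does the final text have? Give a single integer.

Hunk 1: at line 2 remove [rhg] add [kam] -> 7 lines: utlys arb dee kam jeg emag fiw
Hunk 2: at line 3 remove [kam,jeg,emag] add [lpsc,exbx,efo] -> 7 lines: utlys arb dee lpsc exbx efo fiw
Hunk 3: at line 4 remove [exbx] add [zkbnb] -> 7 lines: utlys arb dee lpsc zkbnb efo fiw
Final line count: 7

Answer: 7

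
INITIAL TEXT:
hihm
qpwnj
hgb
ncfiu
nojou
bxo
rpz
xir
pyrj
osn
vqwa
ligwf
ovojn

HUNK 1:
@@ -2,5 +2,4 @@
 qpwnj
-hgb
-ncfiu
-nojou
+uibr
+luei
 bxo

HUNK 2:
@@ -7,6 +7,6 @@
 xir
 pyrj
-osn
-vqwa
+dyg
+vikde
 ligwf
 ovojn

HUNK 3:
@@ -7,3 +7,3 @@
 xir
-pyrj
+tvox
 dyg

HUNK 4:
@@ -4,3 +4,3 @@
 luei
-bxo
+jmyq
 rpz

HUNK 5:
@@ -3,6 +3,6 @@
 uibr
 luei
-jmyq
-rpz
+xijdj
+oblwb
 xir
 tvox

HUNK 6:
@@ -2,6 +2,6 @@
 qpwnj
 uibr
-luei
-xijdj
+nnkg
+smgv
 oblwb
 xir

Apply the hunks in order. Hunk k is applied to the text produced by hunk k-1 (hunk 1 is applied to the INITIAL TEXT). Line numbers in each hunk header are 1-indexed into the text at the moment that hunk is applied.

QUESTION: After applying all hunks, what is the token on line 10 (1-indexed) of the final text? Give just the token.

Answer: vikde

Derivation:
Hunk 1: at line 2 remove [hgb,ncfiu,nojou] add [uibr,luei] -> 12 lines: hihm qpwnj uibr luei bxo rpz xir pyrj osn vqwa ligwf ovojn
Hunk 2: at line 7 remove [osn,vqwa] add [dyg,vikde] -> 12 lines: hihm qpwnj uibr luei bxo rpz xir pyrj dyg vikde ligwf ovojn
Hunk 3: at line 7 remove [pyrj] add [tvox] -> 12 lines: hihm qpwnj uibr luei bxo rpz xir tvox dyg vikde ligwf ovojn
Hunk 4: at line 4 remove [bxo] add [jmyq] -> 12 lines: hihm qpwnj uibr luei jmyq rpz xir tvox dyg vikde ligwf ovojn
Hunk 5: at line 3 remove [jmyq,rpz] add [xijdj,oblwb] -> 12 lines: hihm qpwnj uibr luei xijdj oblwb xir tvox dyg vikde ligwf ovojn
Hunk 6: at line 2 remove [luei,xijdj] add [nnkg,smgv] -> 12 lines: hihm qpwnj uibr nnkg smgv oblwb xir tvox dyg vikde ligwf ovojn
Final line 10: vikde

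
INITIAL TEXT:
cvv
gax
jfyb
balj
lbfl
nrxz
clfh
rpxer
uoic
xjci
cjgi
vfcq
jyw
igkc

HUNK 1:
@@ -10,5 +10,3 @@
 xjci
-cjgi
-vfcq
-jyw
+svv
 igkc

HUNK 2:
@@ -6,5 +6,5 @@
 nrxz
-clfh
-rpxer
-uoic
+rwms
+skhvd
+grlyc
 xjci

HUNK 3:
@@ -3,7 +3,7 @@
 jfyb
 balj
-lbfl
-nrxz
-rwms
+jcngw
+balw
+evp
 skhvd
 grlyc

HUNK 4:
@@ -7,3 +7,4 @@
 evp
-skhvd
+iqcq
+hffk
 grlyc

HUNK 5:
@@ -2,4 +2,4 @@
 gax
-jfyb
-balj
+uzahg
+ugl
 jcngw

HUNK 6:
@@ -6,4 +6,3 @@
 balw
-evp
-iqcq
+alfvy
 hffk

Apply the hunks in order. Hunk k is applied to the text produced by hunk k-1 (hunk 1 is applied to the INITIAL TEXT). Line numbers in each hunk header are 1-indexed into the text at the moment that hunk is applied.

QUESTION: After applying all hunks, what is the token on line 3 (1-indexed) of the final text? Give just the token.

Hunk 1: at line 10 remove [cjgi,vfcq,jyw] add [svv] -> 12 lines: cvv gax jfyb balj lbfl nrxz clfh rpxer uoic xjci svv igkc
Hunk 2: at line 6 remove [clfh,rpxer,uoic] add [rwms,skhvd,grlyc] -> 12 lines: cvv gax jfyb balj lbfl nrxz rwms skhvd grlyc xjci svv igkc
Hunk 3: at line 3 remove [lbfl,nrxz,rwms] add [jcngw,balw,evp] -> 12 lines: cvv gax jfyb balj jcngw balw evp skhvd grlyc xjci svv igkc
Hunk 4: at line 7 remove [skhvd] add [iqcq,hffk] -> 13 lines: cvv gax jfyb balj jcngw balw evp iqcq hffk grlyc xjci svv igkc
Hunk 5: at line 2 remove [jfyb,balj] add [uzahg,ugl] -> 13 lines: cvv gax uzahg ugl jcngw balw evp iqcq hffk grlyc xjci svv igkc
Hunk 6: at line 6 remove [evp,iqcq] add [alfvy] -> 12 lines: cvv gax uzahg ugl jcngw balw alfvy hffk grlyc xjci svv igkc
Final line 3: uzahg

Answer: uzahg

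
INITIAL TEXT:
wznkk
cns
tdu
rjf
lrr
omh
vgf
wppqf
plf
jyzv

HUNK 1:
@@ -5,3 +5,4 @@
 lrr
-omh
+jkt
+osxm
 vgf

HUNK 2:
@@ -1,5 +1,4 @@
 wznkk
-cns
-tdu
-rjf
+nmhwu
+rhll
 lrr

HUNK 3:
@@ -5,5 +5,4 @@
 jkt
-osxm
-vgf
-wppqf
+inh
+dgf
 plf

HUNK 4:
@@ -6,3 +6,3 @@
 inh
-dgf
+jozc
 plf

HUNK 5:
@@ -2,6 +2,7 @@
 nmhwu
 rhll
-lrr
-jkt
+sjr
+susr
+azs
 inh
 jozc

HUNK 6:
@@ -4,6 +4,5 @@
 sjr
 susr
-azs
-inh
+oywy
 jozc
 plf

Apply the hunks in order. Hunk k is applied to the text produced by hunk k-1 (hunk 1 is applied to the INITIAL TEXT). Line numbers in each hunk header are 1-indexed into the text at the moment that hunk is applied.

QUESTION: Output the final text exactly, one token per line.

Answer: wznkk
nmhwu
rhll
sjr
susr
oywy
jozc
plf
jyzv

Derivation:
Hunk 1: at line 5 remove [omh] add [jkt,osxm] -> 11 lines: wznkk cns tdu rjf lrr jkt osxm vgf wppqf plf jyzv
Hunk 2: at line 1 remove [cns,tdu,rjf] add [nmhwu,rhll] -> 10 lines: wznkk nmhwu rhll lrr jkt osxm vgf wppqf plf jyzv
Hunk 3: at line 5 remove [osxm,vgf,wppqf] add [inh,dgf] -> 9 lines: wznkk nmhwu rhll lrr jkt inh dgf plf jyzv
Hunk 4: at line 6 remove [dgf] add [jozc] -> 9 lines: wznkk nmhwu rhll lrr jkt inh jozc plf jyzv
Hunk 5: at line 2 remove [lrr,jkt] add [sjr,susr,azs] -> 10 lines: wznkk nmhwu rhll sjr susr azs inh jozc plf jyzv
Hunk 6: at line 4 remove [azs,inh] add [oywy] -> 9 lines: wznkk nmhwu rhll sjr susr oywy jozc plf jyzv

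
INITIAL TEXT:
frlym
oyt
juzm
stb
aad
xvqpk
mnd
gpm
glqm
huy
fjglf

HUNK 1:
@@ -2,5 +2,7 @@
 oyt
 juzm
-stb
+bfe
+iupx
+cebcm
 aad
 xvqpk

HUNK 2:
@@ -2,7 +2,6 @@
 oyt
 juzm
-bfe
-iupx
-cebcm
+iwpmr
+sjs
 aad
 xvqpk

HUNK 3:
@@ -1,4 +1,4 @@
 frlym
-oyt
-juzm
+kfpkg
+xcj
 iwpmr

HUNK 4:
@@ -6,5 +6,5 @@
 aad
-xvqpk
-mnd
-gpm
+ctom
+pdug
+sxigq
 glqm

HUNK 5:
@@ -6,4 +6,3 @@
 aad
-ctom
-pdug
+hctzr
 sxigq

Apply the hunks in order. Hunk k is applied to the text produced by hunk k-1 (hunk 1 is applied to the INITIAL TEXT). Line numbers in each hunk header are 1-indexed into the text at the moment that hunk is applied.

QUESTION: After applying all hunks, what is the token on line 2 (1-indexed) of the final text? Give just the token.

Answer: kfpkg

Derivation:
Hunk 1: at line 2 remove [stb] add [bfe,iupx,cebcm] -> 13 lines: frlym oyt juzm bfe iupx cebcm aad xvqpk mnd gpm glqm huy fjglf
Hunk 2: at line 2 remove [bfe,iupx,cebcm] add [iwpmr,sjs] -> 12 lines: frlym oyt juzm iwpmr sjs aad xvqpk mnd gpm glqm huy fjglf
Hunk 3: at line 1 remove [oyt,juzm] add [kfpkg,xcj] -> 12 lines: frlym kfpkg xcj iwpmr sjs aad xvqpk mnd gpm glqm huy fjglf
Hunk 4: at line 6 remove [xvqpk,mnd,gpm] add [ctom,pdug,sxigq] -> 12 lines: frlym kfpkg xcj iwpmr sjs aad ctom pdug sxigq glqm huy fjglf
Hunk 5: at line 6 remove [ctom,pdug] add [hctzr] -> 11 lines: frlym kfpkg xcj iwpmr sjs aad hctzr sxigq glqm huy fjglf
Final line 2: kfpkg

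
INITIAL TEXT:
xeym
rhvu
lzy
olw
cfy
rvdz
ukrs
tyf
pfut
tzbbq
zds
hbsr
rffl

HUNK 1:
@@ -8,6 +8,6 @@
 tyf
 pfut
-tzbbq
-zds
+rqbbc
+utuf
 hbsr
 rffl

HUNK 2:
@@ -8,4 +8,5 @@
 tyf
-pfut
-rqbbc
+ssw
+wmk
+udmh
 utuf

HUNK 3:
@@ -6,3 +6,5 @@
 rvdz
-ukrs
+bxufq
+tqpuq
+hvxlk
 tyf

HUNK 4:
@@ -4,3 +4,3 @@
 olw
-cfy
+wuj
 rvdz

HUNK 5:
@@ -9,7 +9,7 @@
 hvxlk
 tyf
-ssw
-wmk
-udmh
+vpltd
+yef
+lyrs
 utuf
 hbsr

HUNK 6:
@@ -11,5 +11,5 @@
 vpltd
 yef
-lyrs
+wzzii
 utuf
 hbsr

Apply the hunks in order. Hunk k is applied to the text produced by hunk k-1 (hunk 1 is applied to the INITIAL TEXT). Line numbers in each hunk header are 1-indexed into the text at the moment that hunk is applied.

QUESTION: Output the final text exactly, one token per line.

Answer: xeym
rhvu
lzy
olw
wuj
rvdz
bxufq
tqpuq
hvxlk
tyf
vpltd
yef
wzzii
utuf
hbsr
rffl

Derivation:
Hunk 1: at line 8 remove [tzbbq,zds] add [rqbbc,utuf] -> 13 lines: xeym rhvu lzy olw cfy rvdz ukrs tyf pfut rqbbc utuf hbsr rffl
Hunk 2: at line 8 remove [pfut,rqbbc] add [ssw,wmk,udmh] -> 14 lines: xeym rhvu lzy olw cfy rvdz ukrs tyf ssw wmk udmh utuf hbsr rffl
Hunk 3: at line 6 remove [ukrs] add [bxufq,tqpuq,hvxlk] -> 16 lines: xeym rhvu lzy olw cfy rvdz bxufq tqpuq hvxlk tyf ssw wmk udmh utuf hbsr rffl
Hunk 4: at line 4 remove [cfy] add [wuj] -> 16 lines: xeym rhvu lzy olw wuj rvdz bxufq tqpuq hvxlk tyf ssw wmk udmh utuf hbsr rffl
Hunk 5: at line 9 remove [ssw,wmk,udmh] add [vpltd,yef,lyrs] -> 16 lines: xeym rhvu lzy olw wuj rvdz bxufq tqpuq hvxlk tyf vpltd yef lyrs utuf hbsr rffl
Hunk 6: at line 11 remove [lyrs] add [wzzii] -> 16 lines: xeym rhvu lzy olw wuj rvdz bxufq tqpuq hvxlk tyf vpltd yef wzzii utuf hbsr rffl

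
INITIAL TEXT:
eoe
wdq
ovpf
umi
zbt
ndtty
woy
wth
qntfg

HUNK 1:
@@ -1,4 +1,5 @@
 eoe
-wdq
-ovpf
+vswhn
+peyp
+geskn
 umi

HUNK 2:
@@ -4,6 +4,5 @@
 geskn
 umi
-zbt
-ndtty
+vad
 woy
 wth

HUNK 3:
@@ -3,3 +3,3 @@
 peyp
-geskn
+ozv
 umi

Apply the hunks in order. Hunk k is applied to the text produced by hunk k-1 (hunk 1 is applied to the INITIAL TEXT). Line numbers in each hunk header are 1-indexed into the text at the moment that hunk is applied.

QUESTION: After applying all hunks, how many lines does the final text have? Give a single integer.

Answer: 9

Derivation:
Hunk 1: at line 1 remove [wdq,ovpf] add [vswhn,peyp,geskn] -> 10 lines: eoe vswhn peyp geskn umi zbt ndtty woy wth qntfg
Hunk 2: at line 4 remove [zbt,ndtty] add [vad] -> 9 lines: eoe vswhn peyp geskn umi vad woy wth qntfg
Hunk 3: at line 3 remove [geskn] add [ozv] -> 9 lines: eoe vswhn peyp ozv umi vad woy wth qntfg
Final line count: 9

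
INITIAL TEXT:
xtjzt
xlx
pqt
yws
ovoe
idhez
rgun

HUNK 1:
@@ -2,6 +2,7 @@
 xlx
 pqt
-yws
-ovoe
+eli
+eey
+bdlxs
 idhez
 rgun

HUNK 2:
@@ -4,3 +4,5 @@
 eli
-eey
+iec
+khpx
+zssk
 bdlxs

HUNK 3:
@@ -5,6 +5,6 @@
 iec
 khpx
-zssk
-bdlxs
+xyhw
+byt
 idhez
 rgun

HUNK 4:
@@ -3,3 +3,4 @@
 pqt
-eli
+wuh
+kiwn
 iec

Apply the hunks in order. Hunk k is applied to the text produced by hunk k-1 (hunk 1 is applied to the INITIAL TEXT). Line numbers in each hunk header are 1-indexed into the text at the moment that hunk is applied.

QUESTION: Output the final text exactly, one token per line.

Hunk 1: at line 2 remove [yws,ovoe] add [eli,eey,bdlxs] -> 8 lines: xtjzt xlx pqt eli eey bdlxs idhez rgun
Hunk 2: at line 4 remove [eey] add [iec,khpx,zssk] -> 10 lines: xtjzt xlx pqt eli iec khpx zssk bdlxs idhez rgun
Hunk 3: at line 5 remove [zssk,bdlxs] add [xyhw,byt] -> 10 lines: xtjzt xlx pqt eli iec khpx xyhw byt idhez rgun
Hunk 4: at line 3 remove [eli] add [wuh,kiwn] -> 11 lines: xtjzt xlx pqt wuh kiwn iec khpx xyhw byt idhez rgun

Answer: xtjzt
xlx
pqt
wuh
kiwn
iec
khpx
xyhw
byt
idhez
rgun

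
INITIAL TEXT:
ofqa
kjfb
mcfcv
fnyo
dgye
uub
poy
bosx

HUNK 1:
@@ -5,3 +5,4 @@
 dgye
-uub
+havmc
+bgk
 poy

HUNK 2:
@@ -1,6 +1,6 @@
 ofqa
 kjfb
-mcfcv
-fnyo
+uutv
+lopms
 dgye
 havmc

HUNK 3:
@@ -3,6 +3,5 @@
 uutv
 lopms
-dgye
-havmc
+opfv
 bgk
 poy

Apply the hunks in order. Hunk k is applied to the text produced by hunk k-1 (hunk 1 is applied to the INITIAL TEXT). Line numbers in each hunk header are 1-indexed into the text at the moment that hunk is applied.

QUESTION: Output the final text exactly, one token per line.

Answer: ofqa
kjfb
uutv
lopms
opfv
bgk
poy
bosx

Derivation:
Hunk 1: at line 5 remove [uub] add [havmc,bgk] -> 9 lines: ofqa kjfb mcfcv fnyo dgye havmc bgk poy bosx
Hunk 2: at line 1 remove [mcfcv,fnyo] add [uutv,lopms] -> 9 lines: ofqa kjfb uutv lopms dgye havmc bgk poy bosx
Hunk 3: at line 3 remove [dgye,havmc] add [opfv] -> 8 lines: ofqa kjfb uutv lopms opfv bgk poy bosx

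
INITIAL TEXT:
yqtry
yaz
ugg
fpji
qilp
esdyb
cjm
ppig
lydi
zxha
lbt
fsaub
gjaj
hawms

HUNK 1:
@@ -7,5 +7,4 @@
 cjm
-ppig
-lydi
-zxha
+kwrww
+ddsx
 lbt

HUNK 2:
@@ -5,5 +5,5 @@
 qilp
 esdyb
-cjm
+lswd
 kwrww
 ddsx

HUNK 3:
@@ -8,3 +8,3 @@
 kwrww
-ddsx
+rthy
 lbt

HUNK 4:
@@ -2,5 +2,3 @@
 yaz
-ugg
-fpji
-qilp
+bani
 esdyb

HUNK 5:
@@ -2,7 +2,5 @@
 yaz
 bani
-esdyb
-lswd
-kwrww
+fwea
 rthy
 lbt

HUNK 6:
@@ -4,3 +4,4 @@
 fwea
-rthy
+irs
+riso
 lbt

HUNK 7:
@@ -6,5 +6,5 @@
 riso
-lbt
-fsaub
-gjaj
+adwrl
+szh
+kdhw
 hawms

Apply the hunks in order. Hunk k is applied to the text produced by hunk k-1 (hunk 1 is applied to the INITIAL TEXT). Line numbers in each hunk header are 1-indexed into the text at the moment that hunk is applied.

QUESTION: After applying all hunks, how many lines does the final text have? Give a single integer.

Hunk 1: at line 7 remove [ppig,lydi,zxha] add [kwrww,ddsx] -> 13 lines: yqtry yaz ugg fpji qilp esdyb cjm kwrww ddsx lbt fsaub gjaj hawms
Hunk 2: at line 5 remove [cjm] add [lswd] -> 13 lines: yqtry yaz ugg fpji qilp esdyb lswd kwrww ddsx lbt fsaub gjaj hawms
Hunk 3: at line 8 remove [ddsx] add [rthy] -> 13 lines: yqtry yaz ugg fpji qilp esdyb lswd kwrww rthy lbt fsaub gjaj hawms
Hunk 4: at line 2 remove [ugg,fpji,qilp] add [bani] -> 11 lines: yqtry yaz bani esdyb lswd kwrww rthy lbt fsaub gjaj hawms
Hunk 5: at line 2 remove [esdyb,lswd,kwrww] add [fwea] -> 9 lines: yqtry yaz bani fwea rthy lbt fsaub gjaj hawms
Hunk 6: at line 4 remove [rthy] add [irs,riso] -> 10 lines: yqtry yaz bani fwea irs riso lbt fsaub gjaj hawms
Hunk 7: at line 6 remove [lbt,fsaub,gjaj] add [adwrl,szh,kdhw] -> 10 lines: yqtry yaz bani fwea irs riso adwrl szh kdhw hawms
Final line count: 10

Answer: 10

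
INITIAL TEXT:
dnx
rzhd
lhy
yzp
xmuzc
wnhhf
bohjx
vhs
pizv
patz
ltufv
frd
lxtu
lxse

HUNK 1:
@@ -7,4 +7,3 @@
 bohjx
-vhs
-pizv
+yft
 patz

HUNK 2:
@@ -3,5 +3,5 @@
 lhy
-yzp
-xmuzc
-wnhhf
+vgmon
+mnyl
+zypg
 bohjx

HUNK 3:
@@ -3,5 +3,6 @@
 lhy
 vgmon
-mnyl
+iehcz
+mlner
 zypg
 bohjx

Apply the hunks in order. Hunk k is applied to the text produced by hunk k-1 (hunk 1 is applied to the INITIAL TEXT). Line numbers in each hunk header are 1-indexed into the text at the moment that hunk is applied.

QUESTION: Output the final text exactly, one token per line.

Answer: dnx
rzhd
lhy
vgmon
iehcz
mlner
zypg
bohjx
yft
patz
ltufv
frd
lxtu
lxse

Derivation:
Hunk 1: at line 7 remove [vhs,pizv] add [yft] -> 13 lines: dnx rzhd lhy yzp xmuzc wnhhf bohjx yft patz ltufv frd lxtu lxse
Hunk 2: at line 3 remove [yzp,xmuzc,wnhhf] add [vgmon,mnyl,zypg] -> 13 lines: dnx rzhd lhy vgmon mnyl zypg bohjx yft patz ltufv frd lxtu lxse
Hunk 3: at line 3 remove [mnyl] add [iehcz,mlner] -> 14 lines: dnx rzhd lhy vgmon iehcz mlner zypg bohjx yft patz ltufv frd lxtu lxse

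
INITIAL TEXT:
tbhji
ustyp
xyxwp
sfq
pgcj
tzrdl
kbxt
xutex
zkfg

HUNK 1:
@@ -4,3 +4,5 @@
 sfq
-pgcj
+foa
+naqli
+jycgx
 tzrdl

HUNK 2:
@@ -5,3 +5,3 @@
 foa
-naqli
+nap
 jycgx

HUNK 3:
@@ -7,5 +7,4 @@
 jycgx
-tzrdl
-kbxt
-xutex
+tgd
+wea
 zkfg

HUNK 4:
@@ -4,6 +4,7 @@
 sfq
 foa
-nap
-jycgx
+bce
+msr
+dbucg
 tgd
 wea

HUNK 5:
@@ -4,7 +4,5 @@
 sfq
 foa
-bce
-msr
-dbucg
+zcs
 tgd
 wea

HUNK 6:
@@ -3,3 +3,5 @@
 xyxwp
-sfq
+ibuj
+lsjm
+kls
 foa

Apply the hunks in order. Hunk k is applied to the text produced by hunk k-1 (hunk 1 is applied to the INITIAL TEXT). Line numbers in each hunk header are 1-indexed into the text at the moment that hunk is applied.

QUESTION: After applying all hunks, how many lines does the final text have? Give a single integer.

Answer: 11

Derivation:
Hunk 1: at line 4 remove [pgcj] add [foa,naqli,jycgx] -> 11 lines: tbhji ustyp xyxwp sfq foa naqli jycgx tzrdl kbxt xutex zkfg
Hunk 2: at line 5 remove [naqli] add [nap] -> 11 lines: tbhji ustyp xyxwp sfq foa nap jycgx tzrdl kbxt xutex zkfg
Hunk 3: at line 7 remove [tzrdl,kbxt,xutex] add [tgd,wea] -> 10 lines: tbhji ustyp xyxwp sfq foa nap jycgx tgd wea zkfg
Hunk 4: at line 4 remove [nap,jycgx] add [bce,msr,dbucg] -> 11 lines: tbhji ustyp xyxwp sfq foa bce msr dbucg tgd wea zkfg
Hunk 5: at line 4 remove [bce,msr,dbucg] add [zcs] -> 9 lines: tbhji ustyp xyxwp sfq foa zcs tgd wea zkfg
Hunk 6: at line 3 remove [sfq] add [ibuj,lsjm,kls] -> 11 lines: tbhji ustyp xyxwp ibuj lsjm kls foa zcs tgd wea zkfg
Final line count: 11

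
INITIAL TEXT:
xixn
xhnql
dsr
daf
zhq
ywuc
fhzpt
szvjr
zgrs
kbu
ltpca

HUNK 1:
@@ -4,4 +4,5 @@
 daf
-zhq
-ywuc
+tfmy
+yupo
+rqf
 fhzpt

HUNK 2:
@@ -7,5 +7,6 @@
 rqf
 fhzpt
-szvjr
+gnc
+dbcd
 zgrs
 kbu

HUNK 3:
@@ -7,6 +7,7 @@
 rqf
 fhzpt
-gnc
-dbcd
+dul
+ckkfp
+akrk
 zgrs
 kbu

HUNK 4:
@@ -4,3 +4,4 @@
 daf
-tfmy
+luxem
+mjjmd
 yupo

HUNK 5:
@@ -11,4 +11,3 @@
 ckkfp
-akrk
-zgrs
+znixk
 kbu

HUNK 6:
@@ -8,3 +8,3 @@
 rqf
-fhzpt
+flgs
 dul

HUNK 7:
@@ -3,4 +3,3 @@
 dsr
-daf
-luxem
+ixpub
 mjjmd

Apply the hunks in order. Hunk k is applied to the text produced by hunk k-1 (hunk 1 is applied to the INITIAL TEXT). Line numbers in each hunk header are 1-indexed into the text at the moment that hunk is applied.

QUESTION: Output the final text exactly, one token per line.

Hunk 1: at line 4 remove [zhq,ywuc] add [tfmy,yupo,rqf] -> 12 lines: xixn xhnql dsr daf tfmy yupo rqf fhzpt szvjr zgrs kbu ltpca
Hunk 2: at line 7 remove [szvjr] add [gnc,dbcd] -> 13 lines: xixn xhnql dsr daf tfmy yupo rqf fhzpt gnc dbcd zgrs kbu ltpca
Hunk 3: at line 7 remove [gnc,dbcd] add [dul,ckkfp,akrk] -> 14 lines: xixn xhnql dsr daf tfmy yupo rqf fhzpt dul ckkfp akrk zgrs kbu ltpca
Hunk 4: at line 4 remove [tfmy] add [luxem,mjjmd] -> 15 lines: xixn xhnql dsr daf luxem mjjmd yupo rqf fhzpt dul ckkfp akrk zgrs kbu ltpca
Hunk 5: at line 11 remove [akrk,zgrs] add [znixk] -> 14 lines: xixn xhnql dsr daf luxem mjjmd yupo rqf fhzpt dul ckkfp znixk kbu ltpca
Hunk 6: at line 8 remove [fhzpt] add [flgs] -> 14 lines: xixn xhnql dsr daf luxem mjjmd yupo rqf flgs dul ckkfp znixk kbu ltpca
Hunk 7: at line 3 remove [daf,luxem] add [ixpub] -> 13 lines: xixn xhnql dsr ixpub mjjmd yupo rqf flgs dul ckkfp znixk kbu ltpca

Answer: xixn
xhnql
dsr
ixpub
mjjmd
yupo
rqf
flgs
dul
ckkfp
znixk
kbu
ltpca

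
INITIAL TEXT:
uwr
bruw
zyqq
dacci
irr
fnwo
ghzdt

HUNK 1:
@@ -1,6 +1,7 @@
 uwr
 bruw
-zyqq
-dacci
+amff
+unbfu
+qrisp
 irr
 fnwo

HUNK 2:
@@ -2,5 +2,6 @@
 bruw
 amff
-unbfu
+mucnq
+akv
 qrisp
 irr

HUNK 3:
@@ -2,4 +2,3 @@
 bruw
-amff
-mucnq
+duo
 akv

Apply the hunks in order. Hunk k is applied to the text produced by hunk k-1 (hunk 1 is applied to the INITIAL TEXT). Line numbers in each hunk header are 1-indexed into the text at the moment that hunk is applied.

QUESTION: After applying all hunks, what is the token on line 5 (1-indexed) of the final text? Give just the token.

Answer: qrisp

Derivation:
Hunk 1: at line 1 remove [zyqq,dacci] add [amff,unbfu,qrisp] -> 8 lines: uwr bruw amff unbfu qrisp irr fnwo ghzdt
Hunk 2: at line 2 remove [unbfu] add [mucnq,akv] -> 9 lines: uwr bruw amff mucnq akv qrisp irr fnwo ghzdt
Hunk 3: at line 2 remove [amff,mucnq] add [duo] -> 8 lines: uwr bruw duo akv qrisp irr fnwo ghzdt
Final line 5: qrisp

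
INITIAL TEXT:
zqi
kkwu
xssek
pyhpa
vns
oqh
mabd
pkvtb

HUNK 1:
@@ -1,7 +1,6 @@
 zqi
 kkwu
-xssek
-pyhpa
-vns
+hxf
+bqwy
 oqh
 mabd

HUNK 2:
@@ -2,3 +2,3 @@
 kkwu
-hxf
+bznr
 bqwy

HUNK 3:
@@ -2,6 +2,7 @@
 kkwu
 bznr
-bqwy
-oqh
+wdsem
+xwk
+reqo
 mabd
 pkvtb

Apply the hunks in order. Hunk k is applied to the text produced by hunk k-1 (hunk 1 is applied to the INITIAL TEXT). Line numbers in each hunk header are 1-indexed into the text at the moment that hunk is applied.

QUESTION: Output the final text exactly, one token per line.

Answer: zqi
kkwu
bznr
wdsem
xwk
reqo
mabd
pkvtb

Derivation:
Hunk 1: at line 1 remove [xssek,pyhpa,vns] add [hxf,bqwy] -> 7 lines: zqi kkwu hxf bqwy oqh mabd pkvtb
Hunk 2: at line 2 remove [hxf] add [bznr] -> 7 lines: zqi kkwu bznr bqwy oqh mabd pkvtb
Hunk 3: at line 2 remove [bqwy,oqh] add [wdsem,xwk,reqo] -> 8 lines: zqi kkwu bznr wdsem xwk reqo mabd pkvtb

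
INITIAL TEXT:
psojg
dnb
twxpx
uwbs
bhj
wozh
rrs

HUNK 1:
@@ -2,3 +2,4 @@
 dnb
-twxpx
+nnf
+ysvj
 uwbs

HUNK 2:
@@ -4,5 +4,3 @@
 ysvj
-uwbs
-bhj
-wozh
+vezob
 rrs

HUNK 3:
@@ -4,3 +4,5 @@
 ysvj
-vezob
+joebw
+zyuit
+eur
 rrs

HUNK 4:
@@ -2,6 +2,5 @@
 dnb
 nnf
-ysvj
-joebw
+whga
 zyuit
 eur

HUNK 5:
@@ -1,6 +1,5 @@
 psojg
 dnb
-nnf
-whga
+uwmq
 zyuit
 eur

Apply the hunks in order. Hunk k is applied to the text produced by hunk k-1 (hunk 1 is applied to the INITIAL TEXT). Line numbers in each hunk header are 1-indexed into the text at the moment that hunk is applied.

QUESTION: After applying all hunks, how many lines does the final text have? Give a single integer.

Hunk 1: at line 2 remove [twxpx] add [nnf,ysvj] -> 8 lines: psojg dnb nnf ysvj uwbs bhj wozh rrs
Hunk 2: at line 4 remove [uwbs,bhj,wozh] add [vezob] -> 6 lines: psojg dnb nnf ysvj vezob rrs
Hunk 3: at line 4 remove [vezob] add [joebw,zyuit,eur] -> 8 lines: psojg dnb nnf ysvj joebw zyuit eur rrs
Hunk 4: at line 2 remove [ysvj,joebw] add [whga] -> 7 lines: psojg dnb nnf whga zyuit eur rrs
Hunk 5: at line 1 remove [nnf,whga] add [uwmq] -> 6 lines: psojg dnb uwmq zyuit eur rrs
Final line count: 6

Answer: 6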